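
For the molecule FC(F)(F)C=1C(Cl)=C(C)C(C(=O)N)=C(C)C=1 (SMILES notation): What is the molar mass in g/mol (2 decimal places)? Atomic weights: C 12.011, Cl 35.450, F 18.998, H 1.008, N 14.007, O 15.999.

251.63 g/mol

First, the molecular formula is C10H9ClF3NO (counting implicit H from valence).
  C: 10 × 12.011 = 120.110
  Cl: 1 × 35.450 = 35.450
  F: 3 × 18.998 = 56.994
  H: 9 × 1.008 = 9.072
  N: 1 × 14.007 = 14.007
  O: 1 × 15.999 = 15.999
Sum: 10×12.011 + 1×35.450 + 3×18.998 + 9×1.008 + 1×14.007 + 1×15.999 = 251.632 → 251.63 g/mol.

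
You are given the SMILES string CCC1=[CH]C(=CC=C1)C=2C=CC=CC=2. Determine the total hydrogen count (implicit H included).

14

Walk through each heavy atom and fill implicit hydrogens from standard valence (C 4, N 3, O 2, S 2, halogen 1):
  atom 1: C, bond orders sum to 1 (valence 4) → 3 H
  atom 2: C, bond orders sum to 2 (valence 4) → 2 H
  atom 3: C, bond orders sum to 4 (valence 4) → 0 H
  atom 4: C with explicit H count 1
  atom 5: C, bond orders sum to 4 (valence 4) → 0 H
  atom 6: C, bond orders sum to 3 (valence 4) → 1 H
  atom 7: C, bond orders sum to 3 (valence 4) → 1 H
  atom 8: C, bond orders sum to 3 (valence 4) → 1 H
  atom 9: C, bond orders sum to 4 (valence 4) → 0 H
  atom 10: C, bond orders sum to 3 (valence 4) → 1 H
  atom 11: C, bond orders sum to 3 (valence 4) → 1 H
  atom 12: C, bond orders sum to 3 (valence 4) → 1 H
  atom 13: C, bond orders sum to 3 (valence 4) → 1 H
  atom 14: C, bond orders sum to 3 (valence 4) → 1 H
Total hydrogens: 14.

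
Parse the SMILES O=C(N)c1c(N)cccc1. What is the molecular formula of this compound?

C7H8N2O

Walk through each heavy atom and fill implicit hydrogens from standard valence (C 4, N 3, O 2, S 2, halogen 1); for lowercase aromatic atoms, an aromatic c carries 1 H when it has two neighbours and 0 H with three, and aromatic n carries 0 H:
  atom 1: O, bond orders sum to 2 (valence 2) → 0 H
  atom 2: C, bond orders sum to 4 (valence 4) → 0 H
  atom 3: N, bond orders sum to 1 (valence 3) → 2 H
  atom 4: aromatic c, 3 neighbours → 0 H
  atom 5: aromatic c, 3 neighbours → 0 H
  atom 6: N, bond orders sum to 1 (valence 3) → 2 H
  atom 7: aromatic c, 2 neighbours → 1 H
  atom 8: aromatic c, 2 neighbours → 1 H
  atom 9: aromatic c, 2 neighbours → 1 H
  atom 10: aromatic c, 2 neighbours → 1 H
Totals → C:7, H:8, N:2, O:1.
In Hill order: C7H8N2O.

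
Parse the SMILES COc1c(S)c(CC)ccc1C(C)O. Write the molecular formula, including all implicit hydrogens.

Walk through each heavy atom and fill implicit hydrogens from standard valence (C 4, N 3, O 2, S 2, halogen 1); for lowercase aromatic atoms, an aromatic c carries 1 H when it has two neighbours and 0 H with three, and aromatic n carries 0 H:
  atom 1: C, bond orders sum to 1 (valence 4) → 3 H
  atom 2: O, bond orders sum to 2 (valence 2) → 0 H
  atom 3: aromatic c, 3 neighbours → 0 H
  atom 4: aromatic c, 3 neighbours → 0 H
  atom 5: S, bond orders sum to 1 (valence 2) → 1 H
  atom 6: aromatic c, 3 neighbours → 0 H
  atom 7: C, bond orders sum to 2 (valence 4) → 2 H
  atom 8: C, bond orders sum to 1 (valence 4) → 3 H
  atom 9: aromatic c, 2 neighbours → 1 H
  atom 10: aromatic c, 2 neighbours → 1 H
  atom 11: aromatic c, 3 neighbours → 0 H
  atom 12: C, bond orders sum to 3 (valence 4) → 1 H
  atom 13: C, bond orders sum to 1 (valence 4) → 3 H
  atom 14: O, bond orders sum to 1 (valence 2) → 1 H
Totals → C:11, H:16, O:2, S:1.

C11H16O2S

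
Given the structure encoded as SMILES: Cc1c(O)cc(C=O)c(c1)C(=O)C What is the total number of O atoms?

Scan the SMILES for O atoms (remember two-letter symbols like Cl and Br are single atoms).
Oxygen count: 3.

3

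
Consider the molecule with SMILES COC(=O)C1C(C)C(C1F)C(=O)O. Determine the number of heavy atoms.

13

Every atom symbol written in the SMILES (organic subset) is one heavy atom; implicit H are not written.
Heavy atoms by element → C:8, F:1, O:4.
Total: 13.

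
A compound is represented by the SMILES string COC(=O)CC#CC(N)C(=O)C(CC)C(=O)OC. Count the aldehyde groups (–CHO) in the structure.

0

Scan the SMILES for the aldehyde motif — none present.
Groups that are present: 1 alkyne, 2 ester, 1 ketone, 1 primary amine.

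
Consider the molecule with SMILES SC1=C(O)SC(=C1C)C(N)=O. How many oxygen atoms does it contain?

Scan the SMILES for O atoms (remember two-letter symbols like Cl and Br are single atoms).
Oxygen count: 2.

2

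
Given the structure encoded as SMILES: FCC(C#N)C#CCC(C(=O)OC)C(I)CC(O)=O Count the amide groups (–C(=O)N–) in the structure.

0

Scan the SMILES for the amide motif — none present.
Groups that are present: 1 alkyne, 1 carboxylic acid, 1 ester, 1 nitrile.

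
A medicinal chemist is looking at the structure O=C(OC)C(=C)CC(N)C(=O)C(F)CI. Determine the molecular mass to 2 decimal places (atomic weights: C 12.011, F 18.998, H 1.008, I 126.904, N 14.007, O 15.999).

329.11 g/mol

First, the molecular formula is C9H13FINO3 (counting implicit H from valence).
  C: 9 × 12.011 = 108.099
  F: 1 × 18.998 = 18.998
  H: 13 × 1.008 = 13.104
  I: 1 × 126.904 = 126.904
  N: 1 × 14.007 = 14.007
  O: 3 × 15.999 = 47.997
Sum: 9×12.011 + 1×18.998 + 13×1.008 + 1×126.904 + 1×14.007 + 3×15.999 = 329.109 → 329.11 g/mol.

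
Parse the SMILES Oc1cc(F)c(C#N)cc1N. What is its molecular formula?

C7H5FN2O

Walk through each heavy atom and fill implicit hydrogens from standard valence (C 4, N 3, O 2, S 2, halogen 1); for lowercase aromatic atoms, an aromatic c carries 1 H when it has two neighbours and 0 H with three, and aromatic n carries 0 H:
  atom 1: O, bond orders sum to 1 (valence 2) → 1 H
  atom 2: aromatic c, 3 neighbours → 0 H
  atom 3: aromatic c, 2 neighbours → 1 H
  atom 4: aromatic c, 3 neighbours → 0 H
  atom 5: F (halogen, monovalent) → 0 H
  atom 6: aromatic c, 3 neighbours → 0 H
  atom 7: C, bond orders sum to 4 (valence 4) → 0 H
  atom 8: N, bond orders sum to 3 (valence 3) → 0 H
  atom 9: aromatic c, 2 neighbours → 1 H
  atom 10: aromatic c, 3 neighbours → 0 H
  atom 11: N, bond orders sum to 1 (valence 3) → 2 H
Totals → C:7, H:5, F:1, N:2, O:1.
In Hill order: C7H5FN2O.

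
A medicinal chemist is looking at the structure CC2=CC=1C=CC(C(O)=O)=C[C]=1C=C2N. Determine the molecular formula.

C12H11NO2

Walk through each heavy atom and fill implicit hydrogens from standard valence (C 4, N 3, O 2, S 2, halogen 1):
  atom 1: C, bond orders sum to 1 (valence 4) → 3 H
  atom 2: C, bond orders sum to 4 (valence 4) → 0 H
  atom 3: C, bond orders sum to 3 (valence 4) → 1 H
  atom 4: C, bond orders sum to 4 (valence 4) → 0 H
  atom 5: C, bond orders sum to 3 (valence 4) → 1 H
  atom 6: C, bond orders sum to 3 (valence 4) → 1 H
  atom 7: C, bond orders sum to 4 (valence 4) → 0 H
  atom 8: C, bond orders sum to 4 (valence 4) → 0 H
  atom 9: O, bond orders sum to 1 (valence 2) → 1 H
  atom 10: O, bond orders sum to 2 (valence 2) → 0 H
  atom 11: C, bond orders sum to 3 (valence 4) → 1 H
  atom 12: C with explicit H count 0
  atom 13: C, bond orders sum to 3 (valence 4) → 1 H
  atom 14: C, bond orders sum to 4 (valence 4) → 0 H
  atom 15: N, bond orders sum to 1 (valence 3) → 2 H
Totals → C:12, H:11, N:1, O:2.
In Hill order: C12H11NO2.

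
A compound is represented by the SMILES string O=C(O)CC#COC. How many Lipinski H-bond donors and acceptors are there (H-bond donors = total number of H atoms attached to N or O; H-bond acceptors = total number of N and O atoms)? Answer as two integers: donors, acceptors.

1, 3

Donors: find every N or O and count the H atoms it carries.
  atom 1 (O): bond orders sum to 2 → 0 H
  atom 3 (O): bond orders sum to 1 → 1 H
  atom 7 (O): bond orders sum to 2 → 0 H
Lipinski HBD = 1.
Acceptors: N atoms = 0, O atoms = 3 → HBA = 3.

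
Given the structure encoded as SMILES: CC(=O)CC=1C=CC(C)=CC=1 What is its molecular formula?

Walk through each heavy atom and fill implicit hydrogens from standard valence (C 4, N 3, O 2, S 2, halogen 1):
  atom 1: C, bond orders sum to 1 (valence 4) → 3 H
  atom 2: C, bond orders sum to 4 (valence 4) → 0 H
  atom 3: O, bond orders sum to 2 (valence 2) → 0 H
  atom 4: C, bond orders sum to 2 (valence 4) → 2 H
  atom 5: C, bond orders sum to 4 (valence 4) → 0 H
  atom 6: C, bond orders sum to 3 (valence 4) → 1 H
  atom 7: C, bond orders sum to 3 (valence 4) → 1 H
  atom 8: C, bond orders sum to 4 (valence 4) → 0 H
  atom 9: C, bond orders sum to 1 (valence 4) → 3 H
  atom 10: C, bond orders sum to 3 (valence 4) → 1 H
  atom 11: C, bond orders sum to 3 (valence 4) → 1 H
Totals → C:10, H:12, O:1.

C10H12O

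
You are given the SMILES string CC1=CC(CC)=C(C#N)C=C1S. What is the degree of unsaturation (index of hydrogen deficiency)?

Molecular formula: C10H11NS.
DoU = (2C + 2 + N − H − X) / 2, where X is the halogen count and O/S are ignored.
    = (2·10 + 2 + 1 − 11 − 0) / 2 = 12 / 2 = 6.

6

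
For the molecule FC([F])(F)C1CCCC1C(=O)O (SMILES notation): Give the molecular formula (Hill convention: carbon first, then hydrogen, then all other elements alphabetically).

C7H9F3O2

Walk through each heavy atom and fill implicit hydrogens from standard valence (C 4, N 3, O 2, S 2, halogen 1):
  atom 1: F (halogen, monovalent) → 0 H
  atom 2: C, bond orders sum to 4 (valence 4) → 0 H
  atom 3: F with explicit H count 0
  atom 4: F (halogen, monovalent) → 0 H
  atom 5: C, bond orders sum to 3 (valence 4) → 1 H
  atom 6: C, bond orders sum to 2 (valence 4) → 2 H
  atom 7: C, bond orders sum to 2 (valence 4) → 2 H
  atom 8: C, bond orders sum to 2 (valence 4) → 2 H
  atom 9: C, bond orders sum to 3 (valence 4) → 1 H
  atom 10: C, bond orders sum to 4 (valence 4) → 0 H
  atom 11: O, bond orders sum to 2 (valence 2) → 0 H
  atom 12: O, bond orders sum to 1 (valence 2) → 1 H
Totals → C:7, H:9, F:3, O:2.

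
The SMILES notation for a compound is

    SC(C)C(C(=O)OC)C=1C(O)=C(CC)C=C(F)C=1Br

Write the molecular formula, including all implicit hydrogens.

Walk through each heavy atom and fill implicit hydrogens from standard valence (C 4, N 3, O 2, S 2, halogen 1):
  atom 1: S, bond orders sum to 1 (valence 2) → 1 H
  atom 2: C, bond orders sum to 3 (valence 4) → 1 H
  atom 3: C, bond orders sum to 1 (valence 4) → 3 H
  atom 4: C, bond orders sum to 3 (valence 4) → 1 H
  atom 5: C, bond orders sum to 4 (valence 4) → 0 H
  atom 6: O, bond orders sum to 2 (valence 2) → 0 H
  atom 7: O, bond orders sum to 2 (valence 2) → 0 H
  atom 8: C, bond orders sum to 1 (valence 4) → 3 H
  atom 9: C, bond orders sum to 4 (valence 4) → 0 H
  atom 10: C, bond orders sum to 4 (valence 4) → 0 H
  atom 11: O, bond orders sum to 1 (valence 2) → 1 H
  atom 12: C, bond orders sum to 4 (valence 4) → 0 H
  atom 13: C, bond orders sum to 2 (valence 4) → 2 H
  atom 14: C, bond orders sum to 1 (valence 4) → 3 H
  atom 15: C, bond orders sum to 3 (valence 4) → 1 H
  atom 16: C, bond orders sum to 4 (valence 4) → 0 H
  atom 17: F (halogen, monovalent) → 0 H
  atom 18: C, bond orders sum to 4 (valence 4) → 0 H
  atom 19: Br (halogen, monovalent) → 0 H
Totals → C:13, H:16, Br:1, F:1, O:3, S:1.

C13H16BrFO3S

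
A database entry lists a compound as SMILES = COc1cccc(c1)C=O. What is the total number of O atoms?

Scan the SMILES for O atoms (remember two-letter symbols like Cl and Br are single atoms).
Oxygen count: 2.

2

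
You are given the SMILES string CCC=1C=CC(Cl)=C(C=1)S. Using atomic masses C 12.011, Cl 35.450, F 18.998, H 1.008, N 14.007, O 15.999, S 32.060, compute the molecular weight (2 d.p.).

First, the molecular formula is C8H9ClS (counting implicit H from valence).
  C: 8 × 12.011 = 96.088
  Cl: 1 × 35.450 = 35.450
  H: 9 × 1.008 = 9.072
  S: 1 × 32.060 = 32.060
Sum: 8×12.011 + 1×35.450 + 9×1.008 + 1×32.060 = 172.670 → 172.67 g/mol.

172.67 g/mol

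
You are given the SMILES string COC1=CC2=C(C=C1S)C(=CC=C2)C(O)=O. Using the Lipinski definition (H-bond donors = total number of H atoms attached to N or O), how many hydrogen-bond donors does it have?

Donors: find every N or O and count the H atoms it carries.
  atom 2 (O): bond orders sum to 2 → 0 H
  atom 15 (O): bond orders sum to 1 → 1 H
  atom 16 (O): bond orders sum to 2 → 0 H
Lipinski HBD = 1.

1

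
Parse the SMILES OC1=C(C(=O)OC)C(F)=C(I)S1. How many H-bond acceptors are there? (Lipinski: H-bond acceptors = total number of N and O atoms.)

N atoms: 0; O atoms: 3.
Lipinski HBA = 0 + 3 = 3.

3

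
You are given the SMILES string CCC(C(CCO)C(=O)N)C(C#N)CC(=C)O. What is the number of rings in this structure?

In SMILES, each pair of matching ring-closure digits denotes one ring-closing bond; the number of such bonds equals the number of independent rings.
Ring-closure bonds here: 0.

0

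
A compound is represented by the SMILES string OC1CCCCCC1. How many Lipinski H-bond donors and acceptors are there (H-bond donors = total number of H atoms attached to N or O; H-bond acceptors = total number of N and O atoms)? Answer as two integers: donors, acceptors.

Donors: find every N or O and count the H atoms it carries.
  atom 1 (O): bond orders sum to 1 → 1 H
Lipinski HBD = 1.
Acceptors: N atoms = 0, O atoms = 1 → HBA = 1.

1, 1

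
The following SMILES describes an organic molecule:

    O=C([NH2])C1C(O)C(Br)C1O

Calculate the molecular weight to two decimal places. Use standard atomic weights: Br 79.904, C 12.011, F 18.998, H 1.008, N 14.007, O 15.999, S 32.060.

210.03 g/mol

First, the molecular formula is C5H8BrNO3 (counting implicit H from valence).
  Br: 1 × 79.904 = 79.904
  C: 5 × 12.011 = 60.055
  H: 8 × 1.008 = 8.064
  N: 1 × 14.007 = 14.007
  O: 3 × 15.999 = 47.997
Sum: 1×79.904 + 5×12.011 + 8×1.008 + 1×14.007 + 3×15.999 = 210.027 → 210.03 g/mol.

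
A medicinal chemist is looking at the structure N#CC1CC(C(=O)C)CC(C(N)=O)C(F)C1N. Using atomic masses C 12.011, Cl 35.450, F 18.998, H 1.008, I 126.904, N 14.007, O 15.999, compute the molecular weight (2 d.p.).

241.27 g/mol

First, the molecular formula is C11H16FN3O2 (counting implicit H from valence).
  C: 11 × 12.011 = 132.121
  F: 1 × 18.998 = 18.998
  H: 16 × 1.008 = 16.128
  N: 3 × 14.007 = 42.021
  O: 2 × 15.999 = 31.998
Sum: 11×12.011 + 1×18.998 + 16×1.008 + 3×14.007 + 2×15.999 = 241.266 → 241.27 g/mol.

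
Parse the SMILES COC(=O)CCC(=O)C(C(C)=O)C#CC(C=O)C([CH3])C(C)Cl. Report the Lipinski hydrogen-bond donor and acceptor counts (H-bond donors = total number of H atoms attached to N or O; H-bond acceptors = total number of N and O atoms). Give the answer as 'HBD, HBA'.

Donors: find every N or O and count the H atoms it carries.
  atom 2 (O): bond orders sum to 2 → 0 H
  atom 4 (O): bond orders sum to 2 → 0 H
  atom 8 (O): bond orders sum to 2 → 0 H
  atom 12 (O): bond orders sum to 2 → 0 H
  atom 17 (O): bond orders sum to 2 → 0 H
Lipinski HBD = 0.
Acceptors: N atoms = 0, O atoms = 5 → HBA = 5.

0, 5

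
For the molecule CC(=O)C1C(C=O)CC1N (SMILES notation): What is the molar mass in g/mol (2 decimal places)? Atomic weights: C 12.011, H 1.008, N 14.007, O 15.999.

141.17 g/mol

First, the molecular formula is C7H11NO2 (counting implicit H from valence).
  C: 7 × 12.011 = 84.077
  H: 11 × 1.008 = 11.088
  N: 1 × 14.007 = 14.007
  O: 2 × 15.999 = 31.998
Sum: 7×12.011 + 11×1.008 + 1×14.007 + 2×15.999 = 141.170 → 141.17 g/mol.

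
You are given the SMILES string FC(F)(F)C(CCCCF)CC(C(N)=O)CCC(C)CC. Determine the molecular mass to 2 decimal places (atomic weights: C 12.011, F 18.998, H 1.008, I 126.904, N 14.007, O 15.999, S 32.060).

313.38 g/mol

First, the molecular formula is C15H27F4NO (counting implicit H from valence).
  C: 15 × 12.011 = 180.165
  F: 4 × 18.998 = 75.992
  H: 27 × 1.008 = 27.216
  N: 1 × 14.007 = 14.007
  O: 1 × 15.999 = 15.999
Sum: 15×12.011 + 4×18.998 + 27×1.008 + 1×14.007 + 1×15.999 = 313.379 → 313.38 g/mol.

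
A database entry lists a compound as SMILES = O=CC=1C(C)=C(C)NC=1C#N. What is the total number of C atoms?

8

Count every carbon token in the SMILES (each C, including those in ring-closure positions and inside branches).
Carbon count: 8.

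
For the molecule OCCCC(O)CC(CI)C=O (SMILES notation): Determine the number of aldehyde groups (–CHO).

The aldehyde motif appears at heavy-atom position 11 in the SMILES.
Other groups present: 2 hydroxyl.
Aldehyde count: 1.

1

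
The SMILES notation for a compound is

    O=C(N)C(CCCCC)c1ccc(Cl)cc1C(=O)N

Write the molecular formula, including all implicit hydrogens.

Walk through each heavy atom and fill implicit hydrogens from standard valence (C 4, N 3, O 2, S 2, halogen 1); for lowercase aromatic atoms, an aromatic c carries 1 H when it has two neighbours and 0 H with three, and aromatic n carries 0 H:
  atom 1: O, bond orders sum to 2 (valence 2) → 0 H
  atom 2: C, bond orders sum to 4 (valence 4) → 0 H
  atom 3: N, bond orders sum to 1 (valence 3) → 2 H
  atom 4: C, bond orders sum to 3 (valence 4) → 1 H
  atom 5: C, bond orders sum to 2 (valence 4) → 2 H
  atom 6: C, bond orders sum to 2 (valence 4) → 2 H
  atom 7: C, bond orders sum to 2 (valence 4) → 2 H
  atom 8: C, bond orders sum to 2 (valence 4) → 2 H
  atom 9: C, bond orders sum to 1 (valence 4) → 3 H
  atom 10: aromatic c, 3 neighbours → 0 H
  atom 11: aromatic c, 2 neighbours → 1 H
  atom 12: aromatic c, 2 neighbours → 1 H
  atom 13: aromatic c, 3 neighbours → 0 H
  atom 14: Cl (halogen, monovalent) → 0 H
  atom 15: aromatic c, 2 neighbours → 1 H
  atom 16: aromatic c, 3 neighbours → 0 H
  atom 17: C, bond orders sum to 4 (valence 4) → 0 H
  atom 18: O, bond orders sum to 2 (valence 2) → 0 H
  atom 19: N, bond orders sum to 1 (valence 3) → 2 H
Totals → C:14, H:19, Cl:1, N:2, O:2.

C14H19ClN2O2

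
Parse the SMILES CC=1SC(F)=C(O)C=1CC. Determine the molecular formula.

Walk through each heavy atom and fill implicit hydrogens from standard valence (C 4, N 3, O 2, S 2, halogen 1):
  atom 1: C, bond orders sum to 1 (valence 4) → 3 H
  atom 2: C, bond orders sum to 4 (valence 4) → 0 H
  atom 3: S, bond orders sum to 2 (valence 2) → 0 H
  atom 4: C, bond orders sum to 4 (valence 4) → 0 H
  atom 5: F (halogen, monovalent) → 0 H
  atom 6: C, bond orders sum to 4 (valence 4) → 0 H
  atom 7: O, bond orders sum to 1 (valence 2) → 1 H
  atom 8: C, bond orders sum to 4 (valence 4) → 0 H
  atom 9: C, bond orders sum to 2 (valence 4) → 2 H
  atom 10: C, bond orders sum to 1 (valence 4) → 3 H
Totals → C:7, H:9, F:1, O:1, S:1.
In Hill order: C7H9FOS.

C7H9FOS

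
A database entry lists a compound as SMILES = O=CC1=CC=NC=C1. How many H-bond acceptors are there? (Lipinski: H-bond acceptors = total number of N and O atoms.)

2

N atoms: 1; O atoms: 1.
Lipinski HBA = 1 + 1 = 2.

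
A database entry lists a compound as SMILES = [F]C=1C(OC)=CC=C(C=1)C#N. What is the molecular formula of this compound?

C8H6FNO

Walk through each heavy atom and fill implicit hydrogens from standard valence (C 4, N 3, O 2, S 2, halogen 1):
  atom 1: F with explicit H count 0
  atom 2: C, bond orders sum to 4 (valence 4) → 0 H
  atom 3: C, bond orders sum to 4 (valence 4) → 0 H
  atom 4: O, bond orders sum to 2 (valence 2) → 0 H
  atom 5: C, bond orders sum to 1 (valence 4) → 3 H
  atom 6: C, bond orders sum to 3 (valence 4) → 1 H
  atom 7: C, bond orders sum to 3 (valence 4) → 1 H
  atom 8: C, bond orders sum to 4 (valence 4) → 0 H
  atom 9: C, bond orders sum to 3 (valence 4) → 1 H
  atom 10: C, bond orders sum to 4 (valence 4) → 0 H
  atom 11: N, bond orders sum to 3 (valence 3) → 0 H
Totals → C:8, H:6, F:1, N:1, O:1.
In Hill order: C8H6FNO.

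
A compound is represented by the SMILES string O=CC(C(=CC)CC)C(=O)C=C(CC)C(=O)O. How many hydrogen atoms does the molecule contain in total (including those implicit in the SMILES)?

Walk through each heavy atom and fill implicit hydrogens from standard valence (C 4, N 3, O 2, S 2, halogen 1):
  atom 1: O, bond orders sum to 2 (valence 2) → 0 H
  atom 2: C, bond orders sum to 3 (valence 4) → 1 H
  atom 3: C, bond orders sum to 3 (valence 4) → 1 H
  atom 4: C, bond orders sum to 4 (valence 4) → 0 H
  atom 5: C, bond orders sum to 3 (valence 4) → 1 H
  atom 6: C, bond orders sum to 1 (valence 4) → 3 H
  atom 7: C, bond orders sum to 2 (valence 4) → 2 H
  atom 8: C, bond orders sum to 1 (valence 4) → 3 H
  atom 9: C, bond orders sum to 4 (valence 4) → 0 H
  atom 10: O, bond orders sum to 2 (valence 2) → 0 H
  atom 11: C, bond orders sum to 3 (valence 4) → 1 H
  atom 12: C, bond orders sum to 4 (valence 4) → 0 H
  atom 13: C, bond orders sum to 2 (valence 4) → 2 H
  atom 14: C, bond orders sum to 1 (valence 4) → 3 H
  atom 15: C, bond orders sum to 4 (valence 4) → 0 H
  atom 16: O, bond orders sum to 2 (valence 2) → 0 H
  atom 17: O, bond orders sum to 1 (valence 2) → 1 H
Total hydrogens: 18.

18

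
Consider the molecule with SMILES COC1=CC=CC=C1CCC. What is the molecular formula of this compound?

C10H14O

Walk through each heavy atom and fill implicit hydrogens from standard valence (C 4, N 3, O 2, S 2, halogen 1):
  atom 1: C, bond orders sum to 1 (valence 4) → 3 H
  atom 2: O, bond orders sum to 2 (valence 2) → 0 H
  atom 3: C, bond orders sum to 4 (valence 4) → 0 H
  atom 4: C, bond orders sum to 3 (valence 4) → 1 H
  atom 5: C, bond orders sum to 3 (valence 4) → 1 H
  atom 6: C, bond orders sum to 3 (valence 4) → 1 H
  atom 7: C, bond orders sum to 3 (valence 4) → 1 H
  atom 8: C, bond orders sum to 4 (valence 4) → 0 H
  atom 9: C, bond orders sum to 2 (valence 4) → 2 H
  atom 10: C, bond orders sum to 2 (valence 4) → 2 H
  atom 11: C, bond orders sum to 1 (valence 4) → 3 H
Totals → C:10, H:14, O:1.
In Hill order: C10H14O.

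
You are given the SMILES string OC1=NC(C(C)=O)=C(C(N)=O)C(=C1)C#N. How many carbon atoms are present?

Count every carbon token in the SMILES (each C, including those in ring-closure positions and inside branches).
Carbon count: 9.

9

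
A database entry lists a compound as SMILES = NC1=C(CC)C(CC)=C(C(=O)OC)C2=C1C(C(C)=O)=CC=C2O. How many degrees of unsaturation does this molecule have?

9

Molecular formula: C18H21NO4.
DoU = (2C + 2 + N − H − X) / 2, where X is the halogen count and O/S are ignored.
    = (2·18 + 2 + 1 − 21 − 0) / 2 = 18 / 2 = 9.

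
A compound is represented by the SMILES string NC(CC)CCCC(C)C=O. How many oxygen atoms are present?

1

Scan the SMILES for O atoms (remember two-letter symbols like Cl and Br are single atoms).
Oxygen count: 1.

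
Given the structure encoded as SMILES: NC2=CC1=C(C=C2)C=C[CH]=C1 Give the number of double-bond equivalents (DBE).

Molecular formula: C10H9N.
DoU = (2C + 2 + N − H − X) / 2, where X is the halogen count and O/S are ignored.
    = (2·10 + 2 + 1 − 9 − 0) / 2 = 14 / 2 = 7.

7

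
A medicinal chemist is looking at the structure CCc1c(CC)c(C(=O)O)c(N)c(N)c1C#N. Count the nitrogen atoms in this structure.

3

Scan the SMILES for N atoms (remember two-letter symbols like Cl and Br are single atoms).
Nitrogen count: 3.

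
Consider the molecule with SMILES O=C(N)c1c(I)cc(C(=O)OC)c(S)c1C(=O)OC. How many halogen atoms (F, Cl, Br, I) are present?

1

Halogen atoms appear at heavy-atom position 6 (1×I).
Other groups present: 1 amide, 2 ester, 1 thiol.
Halogen count: 1.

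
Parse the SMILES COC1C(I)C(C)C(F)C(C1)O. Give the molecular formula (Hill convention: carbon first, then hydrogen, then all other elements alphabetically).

Walk through each heavy atom and fill implicit hydrogens from standard valence (C 4, N 3, O 2, S 2, halogen 1):
  atom 1: C, bond orders sum to 1 (valence 4) → 3 H
  atom 2: O, bond orders sum to 2 (valence 2) → 0 H
  atom 3: C, bond orders sum to 3 (valence 4) → 1 H
  atom 4: C, bond orders sum to 3 (valence 4) → 1 H
  atom 5: I (halogen, monovalent) → 0 H
  atom 6: C, bond orders sum to 3 (valence 4) → 1 H
  atom 7: C, bond orders sum to 1 (valence 4) → 3 H
  atom 8: C, bond orders sum to 3 (valence 4) → 1 H
  atom 9: F (halogen, monovalent) → 0 H
  atom 10: C, bond orders sum to 3 (valence 4) → 1 H
  atom 11: C, bond orders sum to 2 (valence 4) → 2 H
  atom 12: O, bond orders sum to 1 (valence 2) → 1 H
Totals → C:8, H:14, F:1, I:1, O:2.

C8H14FIO2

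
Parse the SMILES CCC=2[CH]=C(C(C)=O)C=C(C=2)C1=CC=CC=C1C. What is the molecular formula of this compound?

C17H18O

Walk through each heavy atom and fill implicit hydrogens from standard valence (C 4, N 3, O 2, S 2, halogen 1):
  atom 1: C, bond orders sum to 1 (valence 4) → 3 H
  atom 2: C, bond orders sum to 2 (valence 4) → 2 H
  atom 3: C, bond orders sum to 4 (valence 4) → 0 H
  atom 4: C with explicit H count 1
  atom 5: C, bond orders sum to 4 (valence 4) → 0 H
  atom 6: C, bond orders sum to 4 (valence 4) → 0 H
  atom 7: C, bond orders sum to 1 (valence 4) → 3 H
  atom 8: O, bond orders sum to 2 (valence 2) → 0 H
  atom 9: C, bond orders sum to 3 (valence 4) → 1 H
  atom 10: C, bond orders sum to 4 (valence 4) → 0 H
  atom 11: C, bond orders sum to 3 (valence 4) → 1 H
  atom 12: C, bond orders sum to 4 (valence 4) → 0 H
  atom 13: C, bond orders sum to 3 (valence 4) → 1 H
  atom 14: C, bond orders sum to 3 (valence 4) → 1 H
  atom 15: C, bond orders sum to 3 (valence 4) → 1 H
  atom 16: C, bond orders sum to 3 (valence 4) → 1 H
  atom 17: C, bond orders sum to 4 (valence 4) → 0 H
  atom 18: C, bond orders sum to 1 (valence 4) → 3 H
Totals → C:17, H:18, O:1.
In Hill order: C17H18O.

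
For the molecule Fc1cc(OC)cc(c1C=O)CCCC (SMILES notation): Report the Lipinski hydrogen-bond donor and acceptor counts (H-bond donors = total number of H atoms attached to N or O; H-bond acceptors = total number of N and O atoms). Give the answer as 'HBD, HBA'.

Donors: find every N or O and count the H atoms it carries.
  atom 5 (O): bond orders sum to 2 → 0 H
  atom 11 (O): bond orders sum to 2 → 0 H
Lipinski HBD = 0.
Acceptors: N atoms = 0, O atoms = 2 → HBA = 2.

0, 2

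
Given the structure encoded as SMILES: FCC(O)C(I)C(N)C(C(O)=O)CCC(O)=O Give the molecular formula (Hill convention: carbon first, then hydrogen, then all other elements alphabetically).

C9H15FINO5

Walk through each heavy atom and fill implicit hydrogens from standard valence (C 4, N 3, O 2, S 2, halogen 1):
  atom 1: F (halogen, monovalent) → 0 H
  atom 2: C, bond orders sum to 2 (valence 4) → 2 H
  atom 3: C, bond orders sum to 3 (valence 4) → 1 H
  atom 4: O, bond orders sum to 1 (valence 2) → 1 H
  atom 5: C, bond orders sum to 3 (valence 4) → 1 H
  atom 6: I (halogen, monovalent) → 0 H
  atom 7: C, bond orders sum to 3 (valence 4) → 1 H
  atom 8: N, bond orders sum to 1 (valence 3) → 2 H
  atom 9: C, bond orders sum to 3 (valence 4) → 1 H
  atom 10: C, bond orders sum to 4 (valence 4) → 0 H
  atom 11: O, bond orders sum to 1 (valence 2) → 1 H
  atom 12: O, bond orders sum to 2 (valence 2) → 0 H
  atom 13: C, bond orders sum to 2 (valence 4) → 2 H
  atom 14: C, bond orders sum to 2 (valence 4) → 2 H
  atom 15: C, bond orders sum to 4 (valence 4) → 0 H
  atom 16: O, bond orders sum to 1 (valence 2) → 1 H
  atom 17: O, bond orders sum to 2 (valence 2) → 0 H
Totals → C:9, H:15, F:1, I:1, N:1, O:5.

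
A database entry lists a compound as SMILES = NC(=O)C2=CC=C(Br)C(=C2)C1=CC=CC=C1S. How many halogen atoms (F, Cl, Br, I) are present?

1

Halogen atoms appear at heavy-atom position 8 (1×Br).
Other groups present: 1 amide, 1 thiol.
Halogen count: 1.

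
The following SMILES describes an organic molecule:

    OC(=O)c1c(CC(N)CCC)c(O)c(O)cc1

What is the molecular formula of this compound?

C12H17NO4

Walk through each heavy atom and fill implicit hydrogens from standard valence (C 4, N 3, O 2, S 2, halogen 1); for lowercase aromatic atoms, an aromatic c carries 1 H when it has two neighbours and 0 H with three, and aromatic n carries 0 H:
  atom 1: O, bond orders sum to 1 (valence 2) → 1 H
  atom 2: C, bond orders sum to 4 (valence 4) → 0 H
  atom 3: O, bond orders sum to 2 (valence 2) → 0 H
  atom 4: aromatic c, 3 neighbours → 0 H
  atom 5: aromatic c, 3 neighbours → 0 H
  atom 6: C, bond orders sum to 2 (valence 4) → 2 H
  atom 7: C, bond orders sum to 3 (valence 4) → 1 H
  atom 8: N, bond orders sum to 1 (valence 3) → 2 H
  atom 9: C, bond orders sum to 2 (valence 4) → 2 H
  atom 10: C, bond orders sum to 2 (valence 4) → 2 H
  atom 11: C, bond orders sum to 1 (valence 4) → 3 H
  atom 12: aromatic c, 3 neighbours → 0 H
  atom 13: O, bond orders sum to 1 (valence 2) → 1 H
  atom 14: aromatic c, 3 neighbours → 0 H
  atom 15: O, bond orders sum to 1 (valence 2) → 1 H
  atom 16: aromatic c, 2 neighbours → 1 H
  atom 17: aromatic c, 2 neighbours → 1 H
Totals → C:12, H:17, N:1, O:4.
In Hill order: C12H17NO4.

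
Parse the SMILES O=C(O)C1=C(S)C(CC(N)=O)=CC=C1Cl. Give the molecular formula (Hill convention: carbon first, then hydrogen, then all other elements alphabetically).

Walk through each heavy atom and fill implicit hydrogens from standard valence (C 4, N 3, O 2, S 2, halogen 1):
  atom 1: O, bond orders sum to 2 (valence 2) → 0 H
  atom 2: C, bond orders sum to 4 (valence 4) → 0 H
  atom 3: O, bond orders sum to 1 (valence 2) → 1 H
  atom 4: C, bond orders sum to 4 (valence 4) → 0 H
  atom 5: C, bond orders sum to 4 (valence 4) → 0 H
  atom 6: S, bond orders sum to 1 (valence 2) → 1 H
  atom 7: C, bond orders sum to 4 (valence 4) → 0 H
  atom 8: C, bond orders sum to 2 (valence 4) → 2 H
  atom 9: C, bond orders sum to 4 (valence 4) → 0 H
  atom 10: N, bond orders sum to 1 (valence 3) → 2 H
  atom 11: O, bond orders sum to 2 (valence 2) → 0 H
  atom 12: C, bond orders sum to 3 (valence 4) → 1 H
  atom 13: C, bond orders sum to 3 (valence 4) → 1 H
  atom 14: C, bond orders sum to 4 (valence 4) → 0 H
  atom 15: Cl (halogen, monovalent) → 0 H
Totals → C:9, H:8, Cl:1, N:1, O:3, S:1.

C9H8ClNO3S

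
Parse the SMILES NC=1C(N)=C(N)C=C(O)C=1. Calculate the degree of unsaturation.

4

Molecular formula: C6H9N3O.
DoU = (2C + 2 + N − H − X) / 2, where X is the halogen count and O/S are ignored.
    = (2·6 + 2 + 3 − 9 − 0) / 2 = 8 / 2 = 4.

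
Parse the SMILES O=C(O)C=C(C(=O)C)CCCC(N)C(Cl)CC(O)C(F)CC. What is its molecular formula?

Walk through each heavy atom and fill implicit hydrogens from standard valence (C 4, N 3, O 2, S 2, halogen 1):
  atom 1: O, bond orders sum to 2 (valence 2) → 0 H
  atom 2: C, bond orders sum to 4 (valence 4) → 0 H
  atom 3: O, bond orders sum to 1 (valence 2) → 1 H
  atom 4: C, bond orders sum to 3 (valence 4) → 1 H
  atom 5: C, bond orders sum to 4 (valence 4) → 0 H
  atom 6: C, bond orders sum to 4 (valence 4) → 0 H
  atom 7: O, bond orders sum to 2 (valence 2) → 0 H
  atom 8: C, bond orders sum to 1 (valence 4) → 3 H
  atom 9: C, bond orders sum to 2 (valence 4) → 2 H
  atom 10: C, bond orders sum to 2 (valence 4) → 2 H
  atom 11: C, bond orders sum to 2 (valence 4) → 2 H
  atom 12: C, bond orders sum to 3 (valence 4) → 1 H
  atom 13: N, bond orders sum to 1 (valence 3) → 2 H
  atom 14: C, bond orders sum to 3 (valence 4) → 1 H
  atom 15: Cl (halogen, monovalent) → 0 H
  atom 16: C, bond orders sum to 2 (valence 4) → 2 H
  atom 17: C, bond orders sum to 3 (valence 4) → 1 H
  atom 18: O, bond orders sum to 1 (valence 2) → 1 H
  atom 19: C, bond orders sum to 3 (valence 4) → 1 H
  atom 20: F (halogen, monovalent) → 0 H
  atom 21: C, bond orders sum to 2 (valence 4) → 2 H
  atom 22: C, bond orders sum to 1 (valence 4) → 3 H
Totals → C:15, H:25, Cl:1, F:1, N:1, O:4.

C15H25ClFNO4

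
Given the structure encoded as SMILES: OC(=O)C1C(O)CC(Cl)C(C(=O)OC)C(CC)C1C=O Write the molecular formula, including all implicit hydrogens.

Walk through each heavy atom and fill implicit hydrogens from standard valence (C 4, N 3, O 2, S 2, halogen 1):
  atom 1: O, bond orders sum to 1 (valence 2) → 1 H
  atom 2: C, bond orders sum to 4 (valence 4) → 0 H
  atom 3: O, bond orders sum to 2 (valence 2) → 0 H
  atom 4: C, bond orders sum to 3 (valence 4) → 1 H
  atom 5: C, bond orders sum to 3 (valence 4) → 1 H
  atom 6: O, bond orders sum to 1 (valence 2) → 1 H
  atom 7: C, bond orders sum to 2 (valence 4) → 2 H
  atom 8: C, bond orders sum to 3 (valence 4) → 1 H
  atom 9: Cl (halogen, monovalent) → 0 H
  atom 10: C, bond orders sum to 3 (valence 4) → 1 H
  atom 11: C, bond orders sum to 4 (valence 4) → 0 H
  atom 12: O, bond orders sum to 2 (valence 2) → 0 H
  atom 13: O, bond orders sum to 2 (valence 2) → 0 H
  atom 14: C, bond orders sum to 1 (valence 4) → 3 H
  atom 15: C, bond orders sum to 3 (valence 4) → 1 H
  atom 16: C, bond orders sum to 2 (valence 4) → 2 H
  atom 17: C, bond orders sum to 1 (valence 4) → 3 H
  atom 18: C, bond orders sum to 3 (valence 4) → 1 H
  atom 19: C, bond orders sum to 3 (valence 4) → 1 H
  atom 20: O, bond orders sum to 2 (valence 2) → 0 H
Totals → C:13, H:19, Cl:1, O:6.
In Hill order: C13H19ClO6.

C13H19ClO6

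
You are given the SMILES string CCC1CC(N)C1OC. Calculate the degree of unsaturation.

Degree of unsaturation = (number of rings) + (number of π bonds).
Ring closures in the SMILES: 1.
π bonds: none → 0 DoU from unsaturation.
Total DoU = 1 + 0 = 1.

1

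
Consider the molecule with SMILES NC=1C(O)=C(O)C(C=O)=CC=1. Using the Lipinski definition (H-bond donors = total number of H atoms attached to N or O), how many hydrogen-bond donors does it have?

Donors: find every N or O and count the H atoms it carries.
  atom 1 (N): bond orders sum to 1 → 2 H
  atom 4 (O): bond orders sum to 1 → 1 H
  atom 6 (O): bond orders sum to 1 → 1 H
  atom 9 (O): bond orders sum to 2 → 0 H
Lipinski HBD = 4.

4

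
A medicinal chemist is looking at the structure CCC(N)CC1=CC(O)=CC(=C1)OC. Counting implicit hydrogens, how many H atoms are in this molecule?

17

Walk through each heavy atom and fill implicit hydrogens from standard valence (C 4, N 3, O 2, S 2, halogen 1):
  atom 1: C, bond orders sum to 1 (valence 4) → 3 H
  atom 2: C, bond orders sum to 2 (valence 4) → 2 H
  atom 3: C, bond orders sum to 3 (valence 4) → 1 H
  atom 4: N, bond orders sum to 1 (valence 3) → 2 H
  atom 5: C, bond orders sum to 2 (valence 4) → 2 H
  atom 6: C, bond orders sum to 4 (valence 4) → 0 H
  atom 7: C, bond orders sum to 3 (valence 4) → 1 H
  atom 8: C, bond orders sum to 4 (valence 4) → 0 H
  atom 9: O, bond orders sum to 1 (valence 2) → 1 H
  atom 10: C, bond orders sum to 3 (valence 4) → 1 H
  atom 11: C, bond orders sum to 4 (valence 4) → 0 H
  atom 12: C, bond orders sum to 3 (valence 4) → 1 H
  atom 13: O, bond orders sum to 2 (valence 2) → 0 H
  atom 14: C, bond orders sum to 1 (valence 4) → 3 H
Total hydrogens: 17.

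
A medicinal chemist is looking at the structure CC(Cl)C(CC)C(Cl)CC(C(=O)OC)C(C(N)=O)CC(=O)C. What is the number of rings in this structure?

In SMILES, each pair of matching ring-closure digits denotes one ring-closing bond; the number of such bonds equals the number of independent rings.
Ring-closure bonds here: 0.

0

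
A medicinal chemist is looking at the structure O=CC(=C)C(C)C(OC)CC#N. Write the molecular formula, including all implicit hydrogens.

C9H13NO2

Walk through each heavy atom and fill implicit hydrogens from standard valence (C 4, N 3, O 2, S 2, halogen 1):
  atom 1: O, bond orders sum to 2 (valence 2) → 0 H
  atom 2: C, bond orders sum to 3 (valence 4) → 1 H
  atom 3: C, bond orders sum to 4 (valence 4) → 0 H
  atom 4: C, bond orders sum to 2 (valence 4) → 2 H
  atom 5: C, bond orders sum to 3 (valence 4) → 1 H
  atom 6: C, bond orders sum to 1 (valence 4) → 3 H
  atom 7: C, bond orders sum to 3 (valence 4) → 1 H
  atom 8: O, bond orders sum to 2 (valence 2) → 0 H
  atom 9: C, bond orders sum to 1 (valence 4) → 3 H
  atom 10: C, bond orders sum to 2 (valence 4) → 2 H
  atom 11: C, bond orders sum to 4 (valence 4) → 0 H
  atom 12: N, bond orders sum to 3 (valence 3) → 0 H
Totals → C:9, H:13, N:1, O:2.
In Hill order: C9H13NO2.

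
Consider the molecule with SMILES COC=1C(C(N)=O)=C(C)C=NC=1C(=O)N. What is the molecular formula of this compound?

C9H11N3O3

Walk through each heavy atom and fill implicit hydrogens from standard valence (C 4, N 3, O 2, S 2, halogen 1):
  atom 1: C, bond orders sum to 1 (valence 4) → 3 H
  atom 2: O, bond orders sum to 2 (valence 2) → 0 H
  atom 3: C, bond orders sum to 4 (valence 4) → 0 H
  atom 4: C, bond orders sum to 4 (valence 4) → 0 H
  atom 5: C, bond orders sum to 4 (valence 4) → 0 H
  atom 6: N, bond orders sum to 1 (valence 3) → 2 H
  atom 7: O, bond orders sum to 2 (valence 2) → 0 H
  atom 8: C, bond orders sum to 4 (valence 4) → 0 H
  atom 9: C, bond orders sum to 1 (valence 4) → 3 H
  atom 10: C, bond orders sum to 3 (valence 4) → 1 H
  atom 11: N, bond orders sum to 3 (valence 3) → 0 H
  atom 12: C, bond orders sum to 4 (valence 4) → 0 H
  atom 13: C, bond orders sum to 4 (valence 4) → 0 H
  atom 14: O, bond orders sum to 2 (valence 2) → 0 H
  atom 15: N, bond orders sum to 1 (valence 3) → 2 H
Totals → C:9, H:11, N:3, O:3.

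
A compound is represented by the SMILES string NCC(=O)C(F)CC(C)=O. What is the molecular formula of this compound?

Walk through each heavy atom and fill implicit hydrogens from standard valence (C 4, N 3, O 2, S 2, halogen 1):
  atom 1: N, bond orders sum to 1 (valence 3) → 2 H
  atom 2: C, bond orders sum to 2 (valence 4) → 2 H
  atom 3: C, bond orders sum to 4 (valence 4) → 0 H
  atom 4: O, bond orders sum to 2 (valence 2) → 0 H
  atom 5: C, bond orders sum to 3 (valence 4) → 1 H
  atom 6: F (halogen, monovalent) → 0 H
  atom 7: C, bond orders sum to 2 (valence 4) → 2 H
  atom 8: C, bond orders sum to 4 (valence 4) → 0 H
  atom 9: C, bond orders sum to 1 (valence 4) → 3 H
  atom 10: O, bond orders sum to 2 (valence 2) → 0 H
Totals → C:6, H:10, F:1, N:1, O:2.

C6H10FNO2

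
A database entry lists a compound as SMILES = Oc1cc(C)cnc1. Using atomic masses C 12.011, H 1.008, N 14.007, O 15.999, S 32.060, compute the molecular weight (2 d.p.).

First, the molecular formula is C6H7NO (counting implicit H from valence).
  C: 6 × 12.011 = 72.066
  H: 7 × 1.008 = 7.056
  N: 1 × 14.007 = 14.007
  O: 1 × 15.999 = 15.999
Sum: 6×12.011 + 7×1.008 + 1×14.007 + 1×15.999 = 109.128 → 109.13 g/mol.

109.13 g/mol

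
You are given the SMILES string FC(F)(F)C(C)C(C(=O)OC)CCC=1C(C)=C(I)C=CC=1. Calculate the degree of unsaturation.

Degree of unsaturation = (number of rings) + (number of π bonds).
Ring closures in the SMILES: 1.
π bonds: 4 double bonds (each 1 DoU) → 4 DoU from unsaturation.
Total DoU = 1 + 4 = 5.

5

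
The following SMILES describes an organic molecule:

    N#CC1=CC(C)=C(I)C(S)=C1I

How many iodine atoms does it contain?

2

Scan the SMILES for I atoms (remember two-letter symbols like Cl and Br are single atoms).
Iodine count: 2.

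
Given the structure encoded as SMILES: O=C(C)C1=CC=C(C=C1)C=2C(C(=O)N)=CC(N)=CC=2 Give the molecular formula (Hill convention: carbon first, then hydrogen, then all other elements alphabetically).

C15H14N2O2

Walk through each heavy atom and fill implicit hydrogens from standard valence (C 4, N 3, O 2, S 2, halogen 1):
  atom 1: O, bond orders sum to 2 (valence 2) → 0 H
  atom 2: C, bond orders sum to 4 (valence 4) → 0 H
  atom 3: C, bond orders sum to 1 (valence 4) → 3 H
  atom 4: C, bond orders sum to 4 (valence 4) → 0 H
  atom 5: C, bond orders sum to 3 (valence 4) → 1 H
  atom 6: C, bond orders sum to 3 (valence 4) → 1 H
  atom 7: C, bond orders sum to 4 (valence 4) → 0 H
  atom 8: C, bond orders sum to 3 (valence 4) → 1 H
  atom 9: C, bond orders sum to 3 (valence 4) → 1 H
  atom 10: C, bond orders sum to 4 (valence 4) → 0 H
  atom 11: C, bond orders sum to 4 (valence 4) → 0 H
  atom 12: C, bond orders sum to 4 (valence 4) → 0 H
  atom 13: O, bond orders sum to 2 (valence 2) → 0 H
  atom 14: N, bond orders sum to 1 (valence 3) → 2 H
  atom 15: C, bond orders sum to 3 (valence 4) → 1 H
  atom 16: C, bond orders sum to 4 (valence 4) → 0 H
  atom 17: N, bond orders sum to 1 (valence 3) → 2 H
  atom 18: C, bond orders sum to 3 (valence 4) → 1 H
  atom 19: C, bond orders sum to 3 (valence 4) → 1 H
Totals → C:15, H:14, N:2, O:2.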